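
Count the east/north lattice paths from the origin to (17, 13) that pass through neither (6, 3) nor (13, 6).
Number of paths = 84504546

Inclusion–exclusion. Total paths: C(30, 17) = 119759850. Through P₁: C(9, 6)·C(21, 11) = 29628144. Through P₂: C(19, 13)·C(11, 4) = 8953560. Since P₁ is strictly southwest of P₂, a monotone path through both must visit P₁ then P₂; paths through both = C(9, 6)·C(10, 7)·C(11, 4) = 3326400. Avoid both = 119759850 − 29628144 − 8953560 + 3326400 = 84504546.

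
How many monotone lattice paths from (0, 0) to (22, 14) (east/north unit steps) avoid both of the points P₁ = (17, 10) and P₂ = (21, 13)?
Number of paths = 1467897720

Inclusion–exclusion. Total paths: C(36, 22) = 3796297200. Through P₁: C(27, 17)·C(9, 5) = 1062971910. Through P₂: C(34, 21)·C(2, 1) = 1855967520. Since P₁ is strictly southwest of P₂, a monotone path through both must visit P₁ then P₂; paths through both = C(27, 17)·C(7, 4)·C(2, 1) = 590539950. Avoid both = 3796297200 − 1062971910 − 1855967520 + 590539950 = 1467897720.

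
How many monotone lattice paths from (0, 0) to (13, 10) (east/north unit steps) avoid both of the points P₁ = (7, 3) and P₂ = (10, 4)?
Number of paths = 894382

Inclusion–exclusion. Total paths: C(23, 13) = 1144066. Through P₁: C(10, 7)·C(13, 6) = 205920. Through P₂: C(14, 10)·C(9, 3) = 84084. Since P₁ is strictly southwest of P₂, a monotone path through both must visit P₁ then P₂; paths through both = C(10, 7)·C(4, 3)·C(9, 3) = 40320. Avoid both = 1144066 − 205920 − 84084 + 40320 = 894382.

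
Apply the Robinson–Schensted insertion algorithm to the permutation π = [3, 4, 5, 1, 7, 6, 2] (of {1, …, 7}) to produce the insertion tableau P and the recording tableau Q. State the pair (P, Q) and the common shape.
P = [1, 2, 5, 6] / [3, 4] / [7];  Q = [1, 2, 3, 5] / [4, 6] / [7];  common shape = (4, 2, 1)

Row-insert the values π_1, π_2, … into P one at a time, bumping the leftmost entry strictly greater than the inserted value down to the next row. The recording tableau Q records, in position (i, j), the step at which that cell was added to P.
  Insert 3 (step 1): P = [3];  Q = [1]
  Insert 4 (step 2): P = [3, 4];  Q = [1, 2]
  Insert 5 (step 3): P = [3, 4, 5];  Q = [1, 2, 3]
  Insert 1 (step 4): P = [1, 4, 5] / [3];  Q = [1, 2, 3] / [4]
  Insert 7 (step 5): P = [1, 4, 5, 7] / [3];  Q = [1, 2, 3, 5] / [4]
  Insert 6 (step 6): P = [1, 4, 5, 6] / [3, 7];  Q = [1, 2, 3, 5] / [4, 6]
  Insert 2 (step 7): P = [1, 2, 5, 6] / [3, 4] / [7];  Q = [1, 2, 3, 5] / [4, 6] / [7]
Final shape: (4, 2, 1).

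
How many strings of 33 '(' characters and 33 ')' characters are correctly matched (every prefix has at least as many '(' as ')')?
C_33 = 212336130412243110

These balanced parentheses are counted by the Catalan number C_n = (1/(n + 1)) · C(2n, n). For n = 33: C_33 = (1/34) · C(66, 33) = 7219428434016265740/34 = 212336130412243110.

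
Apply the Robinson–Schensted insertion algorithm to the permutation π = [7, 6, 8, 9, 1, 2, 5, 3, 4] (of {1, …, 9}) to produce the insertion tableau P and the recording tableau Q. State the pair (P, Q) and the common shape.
P = [1, 2, 3, 4] / [5, 8, 9] / [6] / [7];  Q = [1, 3, 4, 9] / [2, 6, 7] / [5] / [8];  common shape = (4, 3, 1, 1)

Row-insert the values π_1, π_2, … into P one at a time, bumping the leftmost entry strictly greater than the inserted value down to the next row. The recording tableau Q records, in position (i, j), the step at which that cell was added to P.
  Insert 7 (step 1): P = [7];  Q = [1]
  Insert 6 (step 2): P = [6] / [7];  Q = [1] / [2]
  Insert 8 (step 3): P = [6, 8] / [7];  Q = [1, 3] / [2]
  Insert 9 (step 4): P = [6, 8, 9] / [7];  Q = [1, 3, 4] / [2]
  Insert 1 (step 5): P = [1, 8, 9] / [6] / [7];  Q = [1, 3, 4] / [2] / [5]
  Insert 2 (step 6): P = [1, 2, 9] / [6, 8] / [7];  Q = [1, 3, 4] / [2, 6] / [5]
  Insert 5 (step 7): P = [1, 2, 5] / [6, 8, 9] / [7];  Q = [1, 3, 4] / [2, 6, 7] / [5]
  Insert 3 (step 8): P = [1, 2, 3] / [5, 8, 9] / [6] / [7];  Q = [1, 3, 4] / [2, 6, 7] / [5] / [8]
  Insert 4 (step 9): P = [1, 2, 3, 4] / [5, 8, 9] / [6] / [7];  Q = [1, 3, 4, 9] / [2, 6, 7] / [5] / [8]
Final shape: (4, 3, 1, 1).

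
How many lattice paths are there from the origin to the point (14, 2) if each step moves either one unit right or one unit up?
Number of paths = 120

A monotone lattice path from (0, 0) to (14, 2) consists of 14 east steps and 2 north steps in some order, so it is determined by which 14 of the 16 steps are east. The count is C(16, 14) = 120.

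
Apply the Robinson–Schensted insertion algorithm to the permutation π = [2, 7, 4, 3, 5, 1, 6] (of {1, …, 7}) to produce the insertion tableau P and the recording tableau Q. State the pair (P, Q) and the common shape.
P = [1, 3, 5, 6] / [2] / [4] / [7];  Q = [1, 2, 5, 7] / [3] / [4] / [6];  common shape = (4, 1, 1, 1)

Row-insert the values π_1, π_2, … into P one at a time, bumping the leftmost entry strictly greater than the inserted value down to the next row. The recording tableau Q records, in position (i, j), the step at which that cell was added to P.
  Insert 2 (step 1): P = [2];  Q = [1]
  Insert 7 (step 2): P = [2, 7];  Q = [1, 2]
  Insert 4 (step 3): P = [2, 4] / [7];  Q = [1, 2] / [3]
  Insert 3 (step 4): P = [2, 3] / [4] / [7];  Q = [1, 2] / [3] / [4]
  Insert 5 (step 5): P = [2, 3, 5] / [4] / [7];  Q = [1, 2, 5] / [3] / [4]
  Insert 1 (step 6): P = [1, 3, 5] / [2] / [4] / [7];  Q = [1, 2, 5] / [3] / [4] / [6]
  Insert 6 (step 7): P = [1, 3, 5, 6] / [2] / [4] / [7];  Q = [1, 2, 5, 7] / [3] / [4] / [6]
Final shape: (4, 1, 1, 1).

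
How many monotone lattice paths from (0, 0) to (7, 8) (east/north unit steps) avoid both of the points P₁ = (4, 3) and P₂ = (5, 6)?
Number of paths = 2543

Inclusion–exclusion. Total paths: C(15, 7) = 6435. Through P₁: C(7, 4)·C(8, 3) = 1960. Through P₂: C(11, 5)·C(4, 2) = 2772. Since P₁ is strictly southwest of P₂, a monotone path through both must visit P₁ then P₂; paths through both = C(7, 4)·C(4, 1)·C(4, 2) = 840. Avoid both = 6435 − 1960 − 2772 + 840 = 2543.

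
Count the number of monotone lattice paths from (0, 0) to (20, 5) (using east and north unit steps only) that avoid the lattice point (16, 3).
Number of paths = 38595

Total paths from (0, 0) to (20, 5): C(25, 20) = 53130. Paths through (16, 3): (paths (0, 0) → (16, 3)) × (paths (16, 3) → (20, 5)) = C(19, 16) · C(6, 4) = 969 · 15 = 14535. Avoidance count = 53130 − 14535 = 38595.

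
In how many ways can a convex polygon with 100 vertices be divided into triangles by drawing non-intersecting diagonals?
C_98 = 57743358069601357782187700608042856334020731624756611000

These polygon triangulations are counted by the Catalan number C_n = (1/(n + 1)) · C(2n, n). For n = 98: C_98 = (1/99) · C(196, 98) = 5716592448890534420436582360196242777068052430850904489000/99 = 57743358069601357782187700608042856334020731624756611000.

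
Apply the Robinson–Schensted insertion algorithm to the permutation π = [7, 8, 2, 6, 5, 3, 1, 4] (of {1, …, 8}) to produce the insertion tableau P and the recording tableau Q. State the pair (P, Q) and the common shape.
P = [1, 3, 4] / [2, 8] / [5] / [6] / [7];  Q = [1, 2, 8] / [3, 4] / [5] / [6] / [7];  common shape = (3, 2, 1, 1, 1)

Row-insert the values π_1, π_2, … into P one at a time, bumping the leftmost entry strictly greater than the inserted value down to the next row. The recording tableau Q records, in position (i, j), the step at which that cell was added to P.
  Insert 7 (step 1): P = [7];  Q = [1]
  Insert 8 (step 2): P = [7, 8];  Q = [1, 2]
  Insert 2 (step 3): P = [2, 8] / [7];  Q = [1, 2] / [3]
  Insert 6 (step 4): P = [2, 6] / [7, 8];  Q = [1, 2] / [3, 4]
  Insert 5 (step 5): P = [2, 5] / [6, 8] / [7];  Q = [1, 2] / [3, 4] / [5]
  Insert 3 (step 6): P = [2, 3] / [5, 8] / [6] / [7];  Q = [1, 2] / [3, 4] / [5] / [6]
  Insert 1 (step 7): P = [1, 3] / [2, 8] / [5] / [6] / [7];  Q = [1, 2] / [3, 4] / [5] / [6] / [7]
  Insert 4 (step 8): P = [1, 3, 4] / [2, 8] / [5] / [6] / [7];  Q = [1, 2, 8] / [3, 4] / [5] / [6] / [7]
Final shape: (3, 2, 1, 1, 1).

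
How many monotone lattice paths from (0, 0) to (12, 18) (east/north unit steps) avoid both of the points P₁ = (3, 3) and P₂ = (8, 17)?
Number of paths = 56098070

Inclusion–exclusion. Total paths: C(30, 12) = 86493225. Through P₁: C(6, 3)·C(24, 9) = 26150080. Through P₂: C(25, 8)·C(5, 4) = 5407875. Since P₁ is strictly southwest of P₂, a monotone path through both must visit P₁ then P₂; paths through both = C(6, 3)·C(19, 5)·C(5, 4) = 1162800. Avoid both = 86493225 − 26150080 − 5407875 + 1162800 = 56098070.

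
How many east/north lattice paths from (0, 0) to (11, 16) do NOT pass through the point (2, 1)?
Number of paths = 9115383

Total paths from (0, 0) to (11, 16): C(27, 11) = 13037895. Paths through (2, 1): (paths (0, 0) → (2, 1)) × (paths (2, 1) → (11, 16)) = C(3, 2) · C(24, 9) = 3 · 1307504 = 3922512. Avoidance count = 13037895 − 3922512 = 9115383.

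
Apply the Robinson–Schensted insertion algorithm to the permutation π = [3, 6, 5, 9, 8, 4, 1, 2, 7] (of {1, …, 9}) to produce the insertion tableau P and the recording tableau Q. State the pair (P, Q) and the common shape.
P = [1, 2, 7] / [3, 4, 8] / [5, 9] / [6];  Q = [1, 2, 4] / [3, 5, 9] / [6, 8] / [7];  common shape = (3, 3, 2, 1)

Row-insert the values π_1, π_2, … into P one at a time, bumping the leftmost entry strictly greater than the inserted value down to the next row. The recording tableau Q records, in position (i, j), the step at which that cell was added to P.
  Insert 3 (step 1): P = [3];  Q = [1]
  Insert 6 (step 2): P = [3, 6];  Q = [1, 2]
  Insert 5 (step 3): P = [3, 5] / [6];  Q = [1, 2] / [3]
  Insert 9 (step 4): P = [3, 5, 9] / [6];  Q = [1, 2, 4] / [3]
  Insert 8 (step 5): P = [3, 5, 8] / [6, 9];  Q = [1, 2, 4] / [3, 5]
  Insert 4 (step 6): P = [3, 4, 8] / [5, 9] / [6];  Q = [1, 2, 4] / [3, 5] / [6]
  Insert 1 (step 7): P = [1, 4, 8] / [3, 9] / [5] / [6];  Q = [1, 2, 4] / [3, 5] / [6] / [7]
  Insert 2 (step 8): P = [1, 2, 8] / [3, 4] / [5, 9] / [6];  Q = [1, 2, 4] / [3, 5] / [6, 8] / [7]
  Insert 7 (step 9): P = [1, 2, 7] / [3, 4, 8] / [5, 9] / [6];  Q = [1, 2, 4] / [3, 5, 9] / [6, 8] / [7]
Final shape: (3, 3, 2, 1).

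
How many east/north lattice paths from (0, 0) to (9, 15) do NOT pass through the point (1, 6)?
Number of paths = 1137334

Total paths from (0, 0) to (9, 15): C(24, 9) = 1307504. Paths through (1, 6): (paths (0, 0) → (1, 6)) × (paths (1, 6) → (9, 15)) = C(7, 1) · C(17, 8) = 7 · 24310 = 170170. Avoidance count = 1307504 − 170170 = 1137334.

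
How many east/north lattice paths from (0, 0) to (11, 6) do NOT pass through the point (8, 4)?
Number of paths = 7426

Total paths from (0, 0) to (11, 6): C(17, 11) = 12376. Paths through (8, 4): (paths (0, 0) → (8, 4)) × (paths (8, 4) → (11, 6)) = C(12, 8) · C(5, 3) = 495 · 10 = 4950. Avoidance count = 12376 − 4950 = 7426.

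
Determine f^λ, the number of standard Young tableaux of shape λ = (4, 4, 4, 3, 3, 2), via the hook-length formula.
# SYT of shape (4, 4, 4, 3, 3, 2) = 20785050

Hook-length formula: f^λ = n! / Π hook(c), product over all cells c of the Young diagram. For λ = (4, 4, 4, 3, 3, 2), n = 20 boxes. Hook lengths by row (left-to-right, top-to-bottom): [9, 8, 6, 3]; [8, 7, 5, 2]; [7, 6, 4, 1]; [5, 4, 2]; [4, 3, 1]; [2, 1]. Product of hooks = 117050572800. So f^λ = 20! / 117050572800 = 2432902008176640000 / 117050572800 = 20785050.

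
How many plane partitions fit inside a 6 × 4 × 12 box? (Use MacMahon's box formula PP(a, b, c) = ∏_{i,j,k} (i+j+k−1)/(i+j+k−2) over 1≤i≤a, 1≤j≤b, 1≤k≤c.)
PP(6, 4, 12) = 64344818940480

Evaluate the triple product over i = 1..6, j = 1..4, k = 1..12. The factors are (2/1) · (3/2) · (4/3) · (5/4) · (6/5) · (7/6) · (8/7) · (9/8) · … (288 factors total). The numerators and denominators telescope so the product is an integer; carrying out the multiplication exactly gives PP(6, 4, 12) = 64344818940480.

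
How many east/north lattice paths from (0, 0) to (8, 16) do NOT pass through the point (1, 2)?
Number of paths = 386631

Total paths from (0, 0) to (8, 16): C(24, 8) = 735471. Paths through (1, 2): (paths (0, 0) → (1, 2)) × (paths (1, 2) → (8, 16)) = C(3, 1) · C(21, 7) = 3 · 116280 = 348840. Avoidance count = 735471 − 348840 = 386631.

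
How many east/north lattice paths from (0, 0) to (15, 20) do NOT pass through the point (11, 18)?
Number of paths = 2728983810

Total paths from (0, 0) to (15, 20): C(35, 15) = 3247943160. Paths through (11, 18): (paths (0, 0) → (11, 18)) × (paths (11, 18) → (15, 20)) = C(29, 11) · C(6, 4) = 34597290 · 15 = 518959350. Avoidance count = 3247943160 − 518959350 = 2728983810.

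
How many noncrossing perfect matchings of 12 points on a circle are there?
C_6 = 132

These noncrossing handshakes are counted by the Catalan number C_n = (1/(n + 1)) · C(2n, n). For n = 6: C_6 = (1/7) · C(12, 6) = 924/7 = 132.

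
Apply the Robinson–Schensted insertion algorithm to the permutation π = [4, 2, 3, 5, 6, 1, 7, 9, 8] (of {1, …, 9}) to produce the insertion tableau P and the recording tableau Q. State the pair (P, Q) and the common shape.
P = [1, 3, 5, 6, 7, 8] / [2, 9] / [4];  Q = [1, 3, 4, 5, 7, 8] / [2, 9] / [6];  common shape = (6, 2, 1)

Row-insert the values π_1, π_2, … into P one at a time, bumping the leftmost entry strictly greater than the inserted value down to the next row. The recording tableau Q records, in position (i, j), the step at which that cell was added to P.
  Insert 4 (step 1): P = [4];  Q = [1]
  Insert 2 (step 2): P = [2] / [4];  Q = [1] / [2]
  Insert 3 (step 3): P = [2, 3] / [4];  Q = [1, 3] / [2]
  Insert 5 (step 4): P = [2, 3, 5] / [4];  Q = [1, 3, 4] / [2]
  Insert 6 (step 5): P = [2, 3, 5, 6] / [4];  Q = [1, 3, 4, 5] / [2]
  Insert 1 (step 6): P = [1, 3, 5, 6] / [2] / [4];  Q = [1, 3, 4, 5] / [2] / [6]
  Insert 7 (step 7): P = [1, 3, 5, 6, 7] / [2] / [4];  Q = [1, 3, 4, 5, 7] / [2] / [6]
  Insert 9 (step 8): P = [1, 3, 5, 6, 7, 9] / [2] / [4];  Q = [1, 3, 4, 5, 7, 8] / [2] / [6]
  Insert 8 (step 9): P = [1, 3, 5, 6, 7, 8] / [2, 9] / [4];  Q = [1, 3, 4, 5, 7, 8] / [2, 9] / [6]
Final shape: (6, 2, 1).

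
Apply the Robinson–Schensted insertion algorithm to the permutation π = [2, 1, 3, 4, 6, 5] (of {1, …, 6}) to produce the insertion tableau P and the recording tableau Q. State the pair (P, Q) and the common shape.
P = [1, 3, 4, 5] / [2, 6];  Q = [1, 3, 4, 5] / [2, 6];  common shape = (4, 2)

Row-insert the values π_1, π_2, … into P one at a time, bumping the leftmost entry strictly greater than the inserted value down to the next row. The recording tableau Q records, in position (i, j), the step at which that cell was added to P.
  Insert 2 (step 1): P = [2];  Q = [1]
  Insert 1 (step 2): P = [1] / [2];  Q = [1] / [2]
  Insert 3 (step 3): P = [1, 3] / [2];  Q = [1, 3] / [2]
  Insert 4 (step 4): P = [1, 3, 4] / [2];  Q = [1, 3, 4] / [2]
  Insert 6 (step 5): P = [1, 3, 4, 6] / [2];  Q = [1, 3, 4, 5] / [2]
  Insert 5 (step 6): P = [1, 3, 4, 5] / [2, 6];  Q = [1, 3, 4, 5] / [2, 6]
Final shape: (4, 2).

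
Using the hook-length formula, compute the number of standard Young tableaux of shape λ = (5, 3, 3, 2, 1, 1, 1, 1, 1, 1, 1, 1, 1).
# SYT of shape (5, 3, 3, 2, 1, 1, 1, 1, 1, 1, 1, 1, 1) = 54172800

Hook-length formula: f^λ = n! / Π hook(c), product over all cells c of the Young diagram. For λ = (5, 3, 3, 2, 1, 1, 1, 1, 1, 1, 1, 1, 1), n = 22 boxes. Hook lengths by row (left-to-right, top-to-bottom): [17, 7, 5, 2, 1]; [14, 4, 2]; [13, 3, 1]; [11, 1]; [9]; [8]; [7]; [6]; [5]; [4]; [3]; [2]; [1]. Product of hooks = 20748433305600. So f^λ = 22! / 20748433305600 = 1124000727777607680000 / 20748433305600 = 54172800.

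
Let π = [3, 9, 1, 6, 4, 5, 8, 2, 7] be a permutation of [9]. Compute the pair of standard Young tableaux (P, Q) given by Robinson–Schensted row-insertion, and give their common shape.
P = [1, 2, 5, 7] / [3, 4, 8] / [6] / [9];  Q = [1, 2, 6, 7] / [3, 4, 9] / [5] / [8];  common shape = (4, 3, 1, 1)

Row-insert the values π_1, π_2, … into P one at a time, bumping the leftmost entry strictly greater than the inserted value down to the next row. The recording tableau Q records, in position (i, j), the step at which that cell was added to P.
  Insert 3 (step 1): P = [3];  Q = [1]
  Insert 9 (step 2): P = [3, 9];  Q = [1, 2]
  Insert 1 (step 3): P = [1, 9] / [3];  Q = [1, 2] / [3]
  Insert 6 (step 4): P = [1, 6] / [3, 9];  Q = [1, 2] / [3, 4]
  Insert 4 (step 5): P = [1, 4] / [3, 6] / [9];  Q = [1, 2] / [3, 4] / [5]
  Insert 5 (step 6): P = [1, 4, 5] / [3, 6] / [9];  Q = [1, 2, 6] / [3, 4] / [5]
  Insert 8 (step 7): P = [1, 4, 5, 8] / [3, 6] / [9];  Q = [1, 2, 6, 7] / [3, 4] / [5]
  Insert 2 (step 8): P = [1, 2, 5, 8] / [3, 4] / [6] / [9];  Q = [1, 2, 6, 7] / [3, 4] / [5] / [8]
  Insert 7 (step 9): P = [1, 2, 5, 7] / [3, 4, 8] / [6] / [9];  Q = [1, 2, 6, 7] / [3, 4, 9] / [5] / [8]
Final shape: (4, 3, 1, 1).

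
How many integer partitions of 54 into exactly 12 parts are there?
p(54, 12 parts) = 31570

Partitions of n into exactly k parts are in bijection with partitions of n − k into at most k parts (subtract 1 from each part). So p(54, exactly 12) = p(42, parts ≤ 12). Computing via the recurrence p(m, j) = p(m, j−1) + p(m−j, j) gives 31570.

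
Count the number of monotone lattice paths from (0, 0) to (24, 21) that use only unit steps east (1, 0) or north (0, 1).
Number of paths = 3773655750150

A monotone lattice path from (0, 0) to (24, 21) consists of 24 east steps and 21 north steps in some order, so it is determined by which 24 of the 45 steps are east. The count is C(45, 24) = 3773655750150.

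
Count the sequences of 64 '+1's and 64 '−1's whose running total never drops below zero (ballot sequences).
C_64 = 368479169875816659479009042713546950

These ballot sequences are counted by the Catalan number C_n = (1/(n + 1)) · C(2n, n). For n = 64: C_64 = (1/65) · C(128, 64) = 23951146041928082866135587776380551750/65 = 368479169875816659479009042713546950.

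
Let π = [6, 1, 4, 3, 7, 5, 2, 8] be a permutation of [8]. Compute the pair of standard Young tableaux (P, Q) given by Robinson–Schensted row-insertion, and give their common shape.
P = [1, 2, 5, 8] / [3, 7] / [4] / [6];  Q = [1, 3, 5, 8] / [2, 6] / [4] / [7];  common shape = (4, 2, 1, 1)

Row-insert the values π_1, π_2, … into P one at a time, bumping the leftmost entry strictly greater than the inserted value down to the next row. The recording tableau Q records, in position (i, j), the step at which that cell was added to P.
  Insert 6 (step 1): P = [6];  Q = [1]
  Insert 1 (step 2): P = [1] / [6];  Q = [1] / [2]
  Insert 4 (step 3): P = [1, 4] / [6];  Q = [1, 3] / [2]
  Insert 3 (step 4): P = [1, 3] / [4] / [6];  Q = [1, 3] / [2] / [4]
  Insert 7 (step 5): P = [1, 3, 7] / [4] / [6];  Q = [1, 3, 5] / [2] / [4]
  Insert 5 (step 6): P = [1, 3, 5] / [4, 7] / [6];  Q = [1, 3, 5] / [2, 6] / [4]
  Insert 2 (step 7): P = [1, 2, 5] / [3, 7] / [4] / [6];  Q = [1, 3, 5] / [2, 6] / [4] / [7]
  Insert 8 (step 8): P = [1, 2, 5, 8] / [3, 7] / [4] / [6];  Q = [1, 3, 5, 8] / [2, 6] / [4] / [7]
Final shape: (4, 2, 1, 1).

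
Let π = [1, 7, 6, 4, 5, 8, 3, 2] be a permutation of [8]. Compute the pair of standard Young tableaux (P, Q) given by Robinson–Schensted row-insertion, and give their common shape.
P = [1, 2, 5, 8] / [3] / [4] / [6] / [7];  Q = [1, 2, 5, 6] / [3] / [4] / [7] / [8];  common shape = (4, 1, 1, 1, 1)

Row-insert the values π_1, π_2, … into P one at a time, bumping the leftmost entry strictly greater than the inserted value down to the next row. The recording tableau Q records, in position (i, j), the step at which that cell was added to P.
  Insert 1 (step 1): P = [1];  Q = [1]
  Insert 7 (step 2): P = [1, 7];  Q = [1, 2]
  Insert 6 (step 3): P = [1, 6] / [7];  Q = [1, 2] / [3]
  Insert 4 (step 4): P = [1, 4] / [6] / [7];  Q = [1, 2] / [3] / [4]
  Insert 5 (step 5): P = [1, 4, 5] / [6] / [7];  Q = [1, 2, 5] / [3] / [4]
  Insert 8 (step 6): P = [1, 4, 5, 8] / [6] / [7];  Q = [1, 2, 5, 6] / [3] / [4]
  Insert 3 (step 7): P = [1, 3, 5, 8] / [4] / [6] / [7];  Q = [1, 2, 5, 6] / [3] / [4] / [7]
  Insert 2 (step 8): P = [1, 2, 5, 8] / [3] / [4] / [6] / [7];  Q = [1, 2, 5, 6] / [3] / [4] / [7] / [8]
Final shape: (4, 1, 1, 1, 1).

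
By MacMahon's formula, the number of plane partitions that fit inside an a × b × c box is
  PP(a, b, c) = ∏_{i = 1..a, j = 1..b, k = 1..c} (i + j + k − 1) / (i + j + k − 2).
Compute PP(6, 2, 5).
PP(6, 2, 5) = 60984

Evaluate the triple product over i = 1..6, j = 1..2, k = 1..5. The factors are (2/1) · (3/2) · (4/3) · (5/4) · (6/5) · (3/2) · (4/3) · (5/4) · … (60 factors total). The numerators and denominators telescope so the product is an integer; carrying out the multiplication exactly gives PP(6, 2, 5) = 60984.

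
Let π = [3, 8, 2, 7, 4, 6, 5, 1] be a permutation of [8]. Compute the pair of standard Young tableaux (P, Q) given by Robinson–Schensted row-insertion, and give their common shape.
P = [1, 4, 5] / [2, 6] / [3] / [7] / [8];  Q = [1, 2, 6] / [3, 4] / [5] / [7] / [8];  common shape = (3, 2, 1, 1, 1)

Row-insert the values π_1, π_2, … into P one at a time, bumping the leftmost entry strictly greater than the inserted value down to the next row. The recording tableau Q records, in position (i, j), the step at which that cell was added to P.
  Insert 3 (step 1): P = [3];  Q = [1]
  Insert 8 (step 2): P = [3, 8];  Q = [1, 2]
  Insert 2 (step 3): P = [2, 8] / [3];  Q = [1, 2] / [3]
  Insert 7 (step 4): P = [2, 7] / [3, 8];  Q = [1, 2] / [3, 4]
  Insert 4 (step 5): P = [2, 4] / [3, 7] / [8];  Q = [1, 2] / [3, 4] / [5]
  Insert 6 (step 6): P = [2, 4, 6] / [3, 7] / [8];  Q = [1, 2, 6] / [3, 4] / [5]
  Insert 5 (step 7): P = [2, 4, 5] / [3, 6] / [7] / [8];  Q = [1, 2, 6] / [3, 4] / [5] / [7]
  Insert 1 (step 8): P = [1, 4, 5] / [2, 6] / [3] / [7] / [8];  Q = [1, 2, 6] / [3, 4] / [5] / [7] / [8]
Final shape: (3, 2, 1, 1, 1).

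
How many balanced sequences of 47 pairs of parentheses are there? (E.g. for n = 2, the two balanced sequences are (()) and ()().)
C_47 = 33868773757191046886429490

These balanced parentheses are counted by the Catalan number C_n = (1/(n + 1)) · C(2n, n). For n = 47: C_47 = (1/48) · C(94, 47) = 1625701140345170250548615520/48 = 33868773757191046886429490.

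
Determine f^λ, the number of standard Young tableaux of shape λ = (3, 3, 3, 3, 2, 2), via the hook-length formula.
# SYT of shape (3, 3, 3, 3, 2, 2) = 51480

Hook-length formula: f^λ = n! / Π hook(c), product over all cells c of the Young diagram. For λ = (3, 3, 3, 3, 2, 2), n = 16 boxes. Hook lengths by row (left-to-right, top-to-bottom): [8, 7, 4]; [7, 6, 3]; [6, 5, 2]; [5, 4, 1]; [3, 2]; [2, 1]. Product of hooks = 406425600. So f^λ = 16! / 406425600 = 20922789888000 / 406425600 = 51480.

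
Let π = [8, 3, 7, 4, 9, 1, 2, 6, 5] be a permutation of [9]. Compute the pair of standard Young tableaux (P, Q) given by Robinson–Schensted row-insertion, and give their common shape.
P = [1, 2, 5] / [3, 4, 6] / [7, 9] / [8];  Q = [1, 3, 5] / [2, 7, 8] / [4, 9] / [6];  common shape = (3, 3, 2, 1)

Row-insert the values π_1, π_2, … into P one at a time, bumping the leftmost entry strictly greater than the inserted value down to the next row. The recording tableau Q records, in position (i, j), the step at which that cell was added to P.
  Insert 8 (step 1): P = [8];  Q = [1]
  Insert 3 (step 2): P = [3] / [8];  Q = [1] / [2]
  Insert 7 (step 3): P = [3, 7] / [8];  Q = [1, 3] / [2]
  Insert 4 (step 4): P = [3, 4] / [7] / [8];  Q = [1, 3] / [2] / [4]
  Insert 9 (step 5): P = [3, 4, 9] / [7] / [8];  Q = [1, 3, 5] / [2] / [4]
  Insert 1 (step 6): P = [1, 4, 9] / [3] / [7] / [8];  Q = [1, 3, 5] / [2] / [4] / [6]
  Insert 2 (step 7): P = [1, 2, 9] / [3, 4] / [7] / [8];  Q = [1, 3, 5] / [2, 7] / [4] / [6]
  Insert 6 (step 8): P = [1, 2, 6] / [3, 4, 9] / [7] / [8];  Q = [1, 3, 5] / [2, 7, 8] / [4] / [6]
  Insert 5 (step 9): P = [1, 2, 5] / [3, 4, 6] / [7, 9] / [8];  Q = [1, 3, 5] / [2, 7, 8] / [4, 9] / [6]
Final shape: (3, 3, 2, 1).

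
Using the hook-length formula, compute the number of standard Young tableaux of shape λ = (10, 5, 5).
# SYT of shape (10, 5, 5) = 2469012

Hook-length formula: f^λ = n! / Π hook(c), product over all cells c of the Young diagram. For λ = (10, 5, 5), n = 20 boxes. Hook lengths by row (left-to-right, top-to-bottom): [12, 11, 10, 9, 8, 5, 4, 3, 2, 1]; [6, 5, 4, 3, 2]; [5, 4, 3, 2, 1]. Product of hooks = 985374720000. So f^λ = 20! / 985374720000 = 2432902008176640000 / 985374720000 = 2469012.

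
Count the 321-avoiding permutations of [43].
C_43 = 150853479205085351660700

These 321-avoiding permutations are counted by the Catalan number C_n = (1/(n + 1)) · C(2n, n). For n = 43: C_43 = (1/44) · C(86, 43) = 6637553085023755473070800/44 = 150853479205085351660700.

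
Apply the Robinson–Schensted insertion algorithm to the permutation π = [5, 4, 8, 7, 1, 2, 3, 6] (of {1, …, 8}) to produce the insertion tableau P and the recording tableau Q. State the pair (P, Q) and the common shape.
P = [1, 2, 3, 6] / [4, 7] / [5, 8];  Q = [1, 3, 7, 8] / [2, 4] / [5, 6];  common shape = (4, 2, 2)

Row-insert the values π_1, π_2, … into P one at a time, bumping the leftmost entry strictly greater than the inserted value down to the next row. The recording tableau Q records, in position (i, j), the step at which that cell was added to P.
  Insert 5 (step 1): P = [5];  Q = [1]
  Insert 4 (step 2): P = [4] / [5];  Q = [1] / [2]
  Insert 8 (step 3): P = [4, 8] / [5];  Q = [1, 3] / [2]
  Insert 7 (step 4): P = [4, 7] / [5, 8];  Q = [1, 3] / [2, 4]
  Insert 1 (step 5): P = [1, 7] / [4, 8] / [5];  Q = [1, 3] / [2, 4] / [5]
  Insert 2 (step 6): P = [1, 2] / [4, 7] / [5, 8];  Q = [1, 3] / [2, 4] / [5, 6]
  Insert 3 (step 7): P = [1, 2, 3] / [4, 7] / [5, 8];  Q = [1, 3, 7] / [2, 4] / [5, 6]
  Insert 6 (step 8): P = [1, 2, 3, 6] / [4, 7] / [5, 8];  Q = [1, 3, 7, 8] / [2, 4] / [5, 6]
Final shape: (4, 2, 2).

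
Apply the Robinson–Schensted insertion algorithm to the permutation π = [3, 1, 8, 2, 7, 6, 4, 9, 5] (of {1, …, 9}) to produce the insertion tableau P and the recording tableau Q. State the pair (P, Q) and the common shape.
P = [1, 2, 4, 5] / [3, 6, 9] / [7] / [8];  Q = [1, 3, 5, 8] / [2, 4, 9] / [6] / [7];  common shape = (4, 3, 1, 1)

Row-insert the values π_1, π_2, … into P one at a time, bumping the leftmost entry strictly greater than the inserted value down to the next row. The recording tableau Q records, in position (i, j), the step at which that cell was added to P.
  Insert 3 (step 1): P = [3];  Q = [1]
  Insert 1 (step 2): P = [1] / [3];  Q = [1] / [2]
  Insert 8 (step 3): P = [1, 8] / [3];  Q = [1, 3] / [2]
  Insert 2 (step 4): P = [1, 2] / [3, 8];  Q = [1, 3] / [2, 4]
  Insert 7 (step 5): P = [1, 2, 7] / [3, 8];  Q = [1, 3, 5] / [2, 4]
  Insert 6 (step 6): P = [1, 2, 6] / [3, 7] / [8];  Q = [1, 3, 5] / [2, 4] / [6]
  Insert 4 (step 7): P = [1, 2, 4] / [3, 6] / [7] / [8];  Q = [1, 3, 5] / [2, 4] / [6] / [7]
  Insert 9 (step 8): P = [1, 2, 4, 9] / [3, 6] / [7] / [8];  Q = [1, 3, 5, 8] / [2, 4] / [6] / [7]
  Insert 5 (step 9): P = [1, 2, 4, 5] / [3, 6, 9] / [7] / [8];  Q = [1, 3, 5, 8] / [2, 4, 9] / [6] / [7]
Final shape: (4, 3, 1, 1).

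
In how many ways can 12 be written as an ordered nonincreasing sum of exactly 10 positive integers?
p(12, 10 parts) = 2

Partitions of n into exactly k parts ↔ partitions of n − k into at most k parts (subtract 1 from each part). For n = 12, k = 10, the partitions are: 3+1+1+1+1+1+1+1+1+1, 2+2+1+1+1+1+1+1+1+1. Count = 2.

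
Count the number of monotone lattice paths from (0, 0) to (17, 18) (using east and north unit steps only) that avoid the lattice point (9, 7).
Number of paths = 3672909570

Total paths from (0, 0) to (17, 18): C(35, 17) = 4537567650. Paths through (9, 7): (paths (0, 0) → (9, 7)) × (paths (9, 7) → (17, 18)) = C(16, 9) · C(19, 8) = 11440 · 75582 = 864658080. Avoidance count = 4537567650 − 864658080 = 3672909570.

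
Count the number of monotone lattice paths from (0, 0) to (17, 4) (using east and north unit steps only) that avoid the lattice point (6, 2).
Number of paths = 3801

Total paths from (0, 0) to (17, 4): C(21, 17) = 5985. Paths through (6, 2): (paths (0, 0) → (6, 2)) × (paths (6, 2) → (17, 4)) = C(8, 6) · C(13, 11) = 28 · 78 = 2184. Avoidance count = 5985 − 2184 = 3801.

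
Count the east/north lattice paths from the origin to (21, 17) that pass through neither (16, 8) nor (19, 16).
Number of paths = 15493001733

Inclusion–exclusion. Total paths: C(38, 21) = 28781143380. Through P₁: C(24, 16)·C(14, 5) = 1472412942. Through P₂: C(35, 19)·C(3, 2) = 12179786850. Since P₁ is strictly southwest of P₂, a monotone path through both must visit P₁ then P₂; paths through both = C(24, 16)·C(11, 3)·C(3, 2) = 364058145. Avoid both = 28781143380 − 1472412942 − 12179786850 + 364058145 = 15493001733.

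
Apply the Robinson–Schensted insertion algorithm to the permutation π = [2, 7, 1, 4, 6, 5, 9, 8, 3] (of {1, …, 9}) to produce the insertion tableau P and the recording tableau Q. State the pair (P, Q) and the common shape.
P = [1, 3, 5, 8] / [2, 4, 9] / [6] / [7];  Q = [1, 2, 5, 7] / [3, 4, 8] / [6] / [9];  common shape = (4, 3, 1, 1)

Row-insert the values π_1, π_2, … into P one at a time, bumping the leftmost entry strictly greater than the inserted value down to the next row. The recording tableau Q records, in position (i, j), the step at which that cell was added to P.
  Insert 2 (step 1): P = [2];  Q = [1]
  Insert 7 (step 2): P = [2, 7];  Q = [1, 2]
  Insert 1 (step 3): P = [1, 7] / [2];  Q = [1, 2] / [3]
  Insert 4 (step 4): P = [1, 4] / [2, 7];  Q = [1, 2] / [3, 4]
  Insert 6 (step 5): P = [1, 4, 6] / [2, 7];  Q = [1, 2, 5] / [3, 4]
  Insert 5 (step 6): P = [1, 4, 5] / [2, 6] / [7];  Q = [1, 2, 5] / [3, 4] / [6]
  Insert 9 (step 7): P = [1, 4, 5, 9] / [2, 6] / [7];  Q = [1, 2, 5, 7] / [3, 4] / [6]
  Insert 8 (step 8): P = [1, 4, 5, 8] / [2, 6, 9] / [7];  Q = [1, 2, 5, 7] / [3, 4, 8] / [6]
  Insert 3 (step 9): P = [1, 3, 5, 8] / [2, 4, 9] / [6] / [7];  Q = [1, 2, 5, 7] / [3, 4, 8] / [6] / [9]
Final shape: (4, 3, 1, 1).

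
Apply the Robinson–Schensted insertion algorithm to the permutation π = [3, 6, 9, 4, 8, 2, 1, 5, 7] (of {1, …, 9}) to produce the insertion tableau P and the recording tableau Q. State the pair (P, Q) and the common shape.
P = [1, 4, 5, 7] / [2, 8] / [3, 9] / [6];  Q = [1, 2, 3, 9] / [4, 5] / [6, 8] / [7];  common shape = (4, 2, 2, 1)

Row-insert the values π_1, π_2, … into P one at a time, bumping the leftmost entry strictly greater than the inserted value down to the next row. The recording tableau Q records, in position (i, j), the step at which that cell was added to P.
  Insert 3 (step 1): P = [3];  Q = [1]
  Insert 6 (step 2): P = [3, 6];  Q = [1, 2]
  Insert 9 (step 3): P = [3, 6, 9];  Q = [1, 2, 3]
  Insert 4 (step 4): P = [3, 4, 9] / [6];  Q = [1, 2, 3] / [4]
  Insert 8 (step 5): P = [3, 4, 8] / [6, 9];  Q = [1, 2, 3] / [4, 5]
  Insert 2 (step 6): P = [2, 4, 8] / [3, 9] / [6];  Q = [1, 2, 3] / [4, 5] / [6]
  Insert 1 (step 7): P = [1, 4, 8] / [2, 9] / [3] / [6];  Q = [1, 2, 3] / [4, 5] / [6] / [7]
  Insert 5 (step 8): P = [1, 4, 5] / [2, 8] / [3, 9] / [6];  Q = [1, 2, 3] / [4, 5] / [6, 8] / [7]
  Insert 7 (step 9): P = [1, 4, 5, 7] / [2, 8] / [3, 9] / [6];  Q = [1, 2, 3, 9] / [4, 5] / [6, 8] / [7]
Final shape: (4, 2, 2, 1).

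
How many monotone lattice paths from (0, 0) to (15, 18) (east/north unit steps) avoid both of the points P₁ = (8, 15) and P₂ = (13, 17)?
Number of paths = 649930872

Inclusion–exclusion. Total paths: C(33, 15) = 1037158320. Through P₁: C(23, 8)·C(10, 7) = 58837680. Through P₂: C(30, 13)·C(3, 2) = 359279550. Since P₁ is strictly southwest of P₂, a monotone path through both must visit P₁ then P₂; paths through both = C(23, 8)·C(7, 5)·C(3, 2) = 30889782. Avoid both = 1037158320 − 58837680 − 359279550 + 30889782 = 649930872.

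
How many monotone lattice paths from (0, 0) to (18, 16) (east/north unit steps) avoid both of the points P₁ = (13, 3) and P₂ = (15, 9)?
Number of paths = 2044144470

Inclusion–exclusion. Total paths: C(34, 18) = 2203961430. Through P₁: C(16, 13)·C(18, 5) = 4798080. Through P₂: C(24, 15)·C(10, 3) = 156900480. Since P₁ is strictly southwest of P₂, a monotone path through both must visit P₁ then P₂; paths through both = C(16, 13)·C(8, 2)·C(10, 3) = 1881600. Avoid both = 2203961430 − 4798080 − 156900480 + 1881600 = 2044144470.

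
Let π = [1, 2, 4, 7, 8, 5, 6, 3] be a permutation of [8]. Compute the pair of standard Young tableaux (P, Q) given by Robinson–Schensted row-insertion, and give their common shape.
P = [1, 2, 3, 5, 6] / [4, 8] / [7];  Q = [1, 2, 3, 4, 5] / [6, 7] / [8];  common shape = (5, 2, 1)

Row-insert the values π_1, π_2, … into P one at a time, bumping the leftmost entry strictly greater than the inserted value down to the next row. The recording tableau Q records, in position (i, j), the step at which that cell was added to P.
  Insert 1 (step 1): P = [1];  Q = [1]
  Insert 2 (step 2): P = [1, 2];  Q = [1, 2]
  Insert 4 (step 3): P = [1, 2, 4];  Q = [1, 2, 3]
  Insert 7 (step 4): P = [1, 2, 4, 7];  Q = [1, 2, 3, 4]
  Insert 8 (step 5): P = [1, 2, 4, 7, 8];  Q = [1, 2, 3, 4, 5]
  Insert 5 (step 6): P = [1, 2, 4, 5, 8] / [7];  Q = [1, 2, 3, 4, 5] / [6]
  Insert 6 (step 7): P = [1, 2, 4, 5, 6] / [7, 8];  Q = [1, 2, 3, 4, 5] / [6, 7]
  Insert 3 (step 8): P = [1, 2, 3, 5, 6] / [4, 8] / [7];  Q = [1, 2, 3, 4, 5] / [6, 7] / [8]
Final shape: (5, 2, 1).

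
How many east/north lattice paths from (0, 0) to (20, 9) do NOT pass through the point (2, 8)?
Number of paths = 10014150

Total paths from (0, 0) to (20, 9): C(29, 20) = 10015005. Paths through (2, 8): (paths (0, 0) → (2, 8)) × (paths (2, 8) → (20, 9)) = C(10, 2) · C(19, 18) = 45 · 19 = 855. Avoidance count = 10015005 − 855 = 10014150.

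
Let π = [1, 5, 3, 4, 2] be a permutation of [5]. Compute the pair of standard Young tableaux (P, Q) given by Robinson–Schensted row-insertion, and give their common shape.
P = [1, 2, 4] / [3] / [5];  Q = [1, 2, 4] / [3] / [5];  common shape = (3, 1, 1)

Row-insert the values π_1, π_2, … into P one at a time, bumping the leftmost entry strictly greater than the inserted value down to the next row. The recording tableau Q records, in position (i, j), the step at which that cell was added to P.
  Insert 1 (step 1): P = [1];  Q = [1]
  Insert 5 (step 2): P = [1, 5];  Q = [1, 2]
  Insert 3 (step 3): P = [1, 3] / [5];  Q = [1, 2] / [3]
  Insert 4 (step 4): P = [1, 3, 4] / [5];  Q = [1, 2, 4] / [3]
  Insert 2 (step 5): P = [1, 2, 4] / [3] / [5];  Q = [1, 2, 4] / [3] / [5]
Final shape: (3, 1, 1).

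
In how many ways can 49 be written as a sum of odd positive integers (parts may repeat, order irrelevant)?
p_odd(49) = 3264

Enumerate partitions using only odd parts via the recurrence o(n, m) = o(n, m−2) + o(n−m, m) over odd m, starting from the largest odd part ≤ n. This gives p_odd(49) = 3264. (Euler's theorem: equals the count of distinct-part partitions.)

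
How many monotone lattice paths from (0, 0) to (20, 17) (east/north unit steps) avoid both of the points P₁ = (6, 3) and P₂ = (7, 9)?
Number of paths = 10327300830

Inclusion–exclusion. Total paths: C(37, 20) = 15905368710. Through P₁: C(9, 6)·C(28, 14) = 3369794400. Through P₂: C(16, 7)·C(21, 13) = 2327925600. Since P₁ is strictly southwest of P₂, a monotone path through both must visit P₁ then P₂; paths through both = C(9, 6)·C(7, 1)·C(21, 13) = 119652120. Avoid both = 15905368710 − 3369794400 − 2327925600 + 119652120 = 10327300830.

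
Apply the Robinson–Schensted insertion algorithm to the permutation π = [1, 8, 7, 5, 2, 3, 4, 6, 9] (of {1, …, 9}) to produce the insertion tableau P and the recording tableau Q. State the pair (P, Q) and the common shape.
P = [1, 2, 3, 4, 6, 9] / [5] / [7] / [8];  Q = [1, 2, 6, 7, 8, 9] / [3] / [4] / [5];  common shape = (6, 1, 1, 1)

Row-insert the values π_1, π_2, … into P one at a time, bumping the leftmost entry strictly greater than the inserted value down to the next row. The recording tableau Q records, in position (i, j), the step at which that cell was added to P.
  Insert 1 (step 1): P = [1];  Q = [1]
  Insert 8 (step 2): P = [1, 8];  Q = [1, 2]
  Insert 7 (step 3): P = [1, 7] / [8];  Q = [1, 2] / [3]
  Insert 5 (step 4): P = [1, 5] / [7] / [8];  Q = [1, 2] / [3] / [4]
  Insert 2 (step 5): P = [1, 2] / [5] / [7] / [8];  Q = [1, 2] / [3] / [4] / [5]
  Insert 3 (step 6): P = [1, 2, 3] / [5] / [7] / [8];  Q = [1, 2, 6] / [3] / [4] / [5]
  Insert 4 (step 7): P = [1, 2, 3, 4] / [5] / [7] / [8];  Q = [1, 2, 6, 7] / [3] / [4] / [5]
  Insert 6 (step 8): P = [1, 2, 3, 4, 6] / [5] / [7] / [8];  Q = [1, 2, 6, 7, 8] / [3] / [4] / [5]
  Insert 9 (step 9): P = [1, 2, 3, 4, 6, 9] / [5] / [7] / [8];  Q = [1, 2, 6, 7, 8, 9] / [3] / [4] / [5]
Final shape: (6, 1, 1, 1).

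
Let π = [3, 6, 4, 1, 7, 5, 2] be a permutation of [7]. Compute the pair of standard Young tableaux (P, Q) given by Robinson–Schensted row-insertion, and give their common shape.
P = [1, 2, 5] / [3, 4] / [6, 7];  Q = [1, 2, 5] / [3, 6] / [4, 7];  common shape = (3, 2, 2)

Row-insert the values π_1, π_2, … into P one at a time, bumping the leftmost entry strictly greater than the inserted value down to the next row. The recording tableau Q records, in position (i, j), the step at which that cell was added to P.
  Insert 3 (step 1): P = [3];  Q = [1]
  Insert 6 (step 2): P = [3, 6];  Q = [1, 2]
  Insert 4 (step 3): P = [3, 4] / [6];  Q = [1, 2] / [3]
  Insert 1 (step 4): P = [1, 4] / [3] / [6];  Q = [1, 2] / [3] / [4]
  Insert 7 (step 5): P = [1, 4, 7] / [3] / [6];  Q = [1, 2, 5] / [3] / [4]
  Insert 5 (step 6): P = [1, 4, 5] / [3, 7] / [6];  Q = [1, 2, 5] / [3, 6] / [4]
  Insert 2 (step 7): P = [1, 2, 5] / [3, 4] / [6, 7];  Q = [1, 2, 5] / [3, 6] / [4, 7]
Final shape: (3, 2, 2).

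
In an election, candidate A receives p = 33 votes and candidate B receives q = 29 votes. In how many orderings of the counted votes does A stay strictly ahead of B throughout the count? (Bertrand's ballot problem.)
Strict-lead orderings = 26444792798594380

Total orderings of the 62 votes with 33 for A: C(62, 33) = 409894288378212890. By the Bertrand ballot formula (Cycle Lemma / reflection principle), the number of orderings in which A is strictly ahead of B throughout is (p − q)/(p + q) · C(p + q, p) = (33 − 29)/(33 + 29) · 409894288378212890 = 26444792798594380.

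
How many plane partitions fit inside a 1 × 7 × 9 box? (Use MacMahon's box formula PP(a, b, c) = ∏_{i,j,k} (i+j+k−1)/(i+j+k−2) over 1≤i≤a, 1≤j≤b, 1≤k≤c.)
PP(1, 7, 9) = 11440

Evaluate the triple product over i = 1..1, j = 1..7, k = 1..9. The factors are (2/1) · (3/2) · (4/3) · (5/4) · (6/5) · (7/6) · (8/7) · (9/8) · … (63 factors total). The numerators and denominators telescope so the product is an integer; carrying out the multiplication exactly gives PP(1, 7, 9) = 11440.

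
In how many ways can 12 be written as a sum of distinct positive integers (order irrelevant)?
q(12) = 15

List partitions of 12 into distinct parts: 12, 11+1, 10+2, 9+3, 9+2+1, 8+4, 8+3+1, 7+5, 7+4+1, 7+3+2, 6+5+1, 6+4+2, 6+3+2+1, 5+4+3, 5+4+2+1. There are q(12) = 15. (Euler: this equals the number of odd-part partitions of 12.)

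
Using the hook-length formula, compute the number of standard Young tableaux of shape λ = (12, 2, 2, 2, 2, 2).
# SYT of shape (12, 2, 2, 2, 2, 2) = 13180167

Hook-length formula: f^λ = n! / Π hook(c), product over all cells c of the Young diagram. For λ = (12, 2, 2, 2, 2, 2), n = 22 boxes. Hook lengths by row (left-to-right, top-to-bottom): [17, 16, 10, 9, 8, 7, 6, 5, 4, 3, 2, 1]; [6, 5]; [5, 4]; [4, 3]; [3, 2]; [2, 1]. Product of hooks = 85279703040000. So f^λ = 22! / 85279703040000 = 1124000727777607680000 / 85279703040000 = 13180167.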